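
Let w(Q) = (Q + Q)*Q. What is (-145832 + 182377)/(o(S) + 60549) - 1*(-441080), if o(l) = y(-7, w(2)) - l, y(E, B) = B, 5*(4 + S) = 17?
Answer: 133553913765/302788 ≈ 4.4108e+5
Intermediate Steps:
S = -⅗ (S = -4 + (⅕)*17 = -4 + 17/5 = -⅗ ≈ -0.60000)
w(Q) = 2*Q² (w(Q) = (2*Q)*Q = 2*Q²)
o(l) = 8 - l (o(l) = 2*2² - l = 2*4 - l = 8 - l)
(-145832 + 182377)/(o(S) + 60549) - 1*(-441080) = (-145832 + 182377)/((8 - 1*(-⅗)) + 60549) - 1*(-441080) = 36545/((8 + ⅗) + 60549) + 441080 = 36545/(43/5 + 60549) + 441080 = 36545/(302788/5) + 441080 = 36545*(5/302788) + 441080 = 182725/302788 + 441080 = 133553913765/302788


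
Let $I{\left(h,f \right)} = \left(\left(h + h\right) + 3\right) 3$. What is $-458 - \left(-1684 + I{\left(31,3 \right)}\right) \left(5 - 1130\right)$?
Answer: $-1675583$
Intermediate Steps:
$I{\left(h,f \right)} = 9 + 6 h$ ($I{\left(h,f \right)} = \left(2 h + 3\right) 3 = \left(3 + 2 h\right) 3 = 9 + 6 h$)
$-458 - \left(-1684 + I{\left(31,3 \right)}\right) \left(5 - 1130\right) = -458 - \left(-1684 + \left(9 + 6 \cdot 31\right)\right) \left(5 - 1130\right) = -458 - \left(-1684 + \left(9 + 186\right)\right) \left(-1125\right) = -458 - \left(-1684 + 195\right) \left(-1125\right) = -458 - \left(-1489\right) \left(-1125\right) = -458 - 1675125 = -1675583$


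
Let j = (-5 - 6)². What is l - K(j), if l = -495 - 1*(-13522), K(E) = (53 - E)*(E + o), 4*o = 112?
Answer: 23159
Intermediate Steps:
o = 28 (o = (¼)*112 = 28)
j = 121 (j = (-11)² = 121)
K(E) = (28 + E)*(53 - E) (K(E) = (53 - E)*(E + 28) = (53 - E)*(28 + E) = (28 + E)*(53 - E))
l = 13027 (l = -495 + 13522 = 13027)
l - K(j) = 13027 - (1484 - 1*121² + 25*121) = 13027 - (1484 - 1*14641 + 3025) = 13027 - (1484 - 14641 + 3025) = 13027 - 1*(-10132) = 13027 + 10132 = 23159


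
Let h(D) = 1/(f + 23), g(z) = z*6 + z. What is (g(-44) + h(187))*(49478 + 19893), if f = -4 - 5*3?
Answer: -85395701/4 ≈ -2.1349e+7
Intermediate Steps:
g(z) = 7*z (g(z) = 6*z + z = 7*z)
f = -19 (f = -4 - 15 = -19)
h(D) = 1/4 (h(D) = 1/(-19 + 23) = 1/4)
(g(-44) + h(187))*(49478 + 19893) = (7*(-44) + 1/4)*(49478 + 19893) = (-308 + 1/4)*69371 = -1231/4*69371 = -85395701/4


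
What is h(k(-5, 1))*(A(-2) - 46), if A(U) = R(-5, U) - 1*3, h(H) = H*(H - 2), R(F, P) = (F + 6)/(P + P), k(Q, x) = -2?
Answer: -394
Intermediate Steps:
R(F, P) = (6 + F)/(2*P) (R(F, P) = (6 + F)/((2*P)) = (6 + F)*(1/(2*P)) = (6 + F)/(2*P))
h(H) = H*(-2 + H)
A(U) = -3 + 1/(2*U) (A(U) = (6 - 5)/(2*U) - 1*3 = (1/2)*1/U - 3 = 1/(2*U) - 3 = -3 + 1/(2*U))
h(k(-5, 1))*(A(-2) - 46) = (-2*(-2 - 2))*((-3 + (1/2)/(-2)) - 46) = (-2*(-4))*((-3 + (1/2)*(-1/2)) - 46) = 8*((-3 - 1/4) - 46) = 8*(-13/4 - 46) = 8*(-197/4) = -394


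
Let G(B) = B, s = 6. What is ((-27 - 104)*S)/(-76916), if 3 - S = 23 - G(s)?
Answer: -131/5494 ≈ -0.023844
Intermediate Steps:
S = -14 (S = 3 - (23 - 1*6) = 3 - (23 - 6) = 3 - 1*17 = 3 - 17 = -14)
((-27 - 104)*S)/(-76916) = ((-27 - 104)*(-14))/(-76916) = -131*(-14)*(-1/76916) = 1834*(-1/76916) = -131/5494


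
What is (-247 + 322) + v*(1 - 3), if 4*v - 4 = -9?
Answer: 155/2 ≈ 77.500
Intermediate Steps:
v = -5/4 (v = 1 + (1/4)*(-9) = 1 - 9/4 = -5/4 ≈ -1.2500)
(-247 + 322) + v*(1 - 3) = (-247 + 322) - 5*(1 - 3)/4 = 75 - 5/4*(-2) = 75 + 5/2 = 155/2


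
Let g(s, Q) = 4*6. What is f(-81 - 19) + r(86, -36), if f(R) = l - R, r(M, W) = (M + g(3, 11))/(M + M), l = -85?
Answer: 1345/86 ≈ 15.640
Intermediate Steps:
g(s, Q) = 24
r(M, W) = (24 + M)/(2*M) (r(M, W) = (M + 24)/(M + M) = (24 + M)/((2*M)) = (24 + M)*(1/(2*M)) = (24 + M)/(2*M))
f(R) = -85 - R
f(-81 - 19) + r(86, -36) = (-85 - (-81 - 19)) + (1/2)*(24 + 86)/86 = (-85 - 1*(-100)) + (1/2)*(1/86)*110 = (-85 + 100) + 55/86 = 15 + 55/86 = 1345/86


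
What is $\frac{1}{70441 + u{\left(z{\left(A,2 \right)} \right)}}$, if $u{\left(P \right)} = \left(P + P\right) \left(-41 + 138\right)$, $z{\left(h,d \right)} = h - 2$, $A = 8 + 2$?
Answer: $\frac{1}{71993} \approx 1.389 \cdot 10^{-5}$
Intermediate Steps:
$A = 10$
$z{\left(h,d \right)} = -2 + h$ ($z{\left(h,d \right)} = h - 2 = -2 + h$)
$u{\left(P \right)} = 194 P$ ($u{\left(P \right)} = 2 P 97 = 194 P$)
$\frac{1}{70441 + u{\left(z{\left(A,2 \right)} \right)}} = \frac{1}{70441 + 194 \left(-2 + 10\right)} = \frac{1}{70441 + 194 \cdot 8} = \frac{1}{70441 + 1552} = \frac{1}{71993}$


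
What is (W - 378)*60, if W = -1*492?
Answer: -52200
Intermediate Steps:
W = -492
(W - 378)*60 = (-492 - 378)*60 = -870*60 = -52200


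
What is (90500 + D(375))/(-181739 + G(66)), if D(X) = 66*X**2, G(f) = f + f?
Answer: -9371750/181607 ≈ -51.605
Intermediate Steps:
G(f) = 2*f
(90500 + D(375))/(-181739 + G(66)) = (90500 + 66*375**2)/(-181739 + 2*66) = (90500 + 66*140625)/(-181739 + 132) = (90500 + 9281250)/(-181607) = 9371750*(-1/181607) = -9371750/181607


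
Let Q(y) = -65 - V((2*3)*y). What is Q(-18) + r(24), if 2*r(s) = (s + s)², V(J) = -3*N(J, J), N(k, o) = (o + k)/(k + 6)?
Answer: 18587/17 ≈ 1093.4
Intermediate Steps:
N(k, o) = (k + o)/(6 + k)
V(J) = -6*J/(6 + J) (V(J) = -3*(J + J)/(6 + J) = -3*2*J/(6 + J) = -6*J/(6 + J))
Q(y) = -65 + 36*y/(6 + 6*y) (Q(y) = -65 - (-6)*(2*3)*y/(6 + (2*3)*y) = -65 - (-6)*6*y/(6 + 6*y) = -65 - (-36)*y/(6 + 6*y) = -65 + 36*y/(6 + 6*y))
r(s) = 2*s² (r(s) = (s + s)²/2 = (2*s)²/2 = (4*s²)/2 = 2*s²)
Q(-18) + r(24) = (-65 - 59*(-18))/(1 - 18) + 2*24² = (-65 + 1062)/(-17) + 2*576 = -1/17*997 + 1152 = -997/17 + 1152 = 18587/17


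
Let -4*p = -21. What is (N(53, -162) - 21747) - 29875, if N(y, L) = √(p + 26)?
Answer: -51622 + 5*√5/2 ≈ -51616.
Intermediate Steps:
p = 21/4 (p = -¼*(-21) = 21/4 ≈ 5.2500)
N(y, L) = 5*√5/2 (N(y, L) = √(21/4 + 26) = √(125/4) = 5*√5/2)
(N(53, -162) - 21747) - 29875 = (5*√5/2 - 21747) - 29875 = (-21747 + 5*√5/2) - 29875 = -51622 + 5*√5/2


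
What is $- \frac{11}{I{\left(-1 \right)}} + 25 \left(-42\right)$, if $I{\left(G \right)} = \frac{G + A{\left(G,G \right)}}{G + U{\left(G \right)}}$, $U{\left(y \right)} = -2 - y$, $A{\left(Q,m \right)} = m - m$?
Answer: $-1072$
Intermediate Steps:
$A{\left(Q,m \right)} = 0$
$I{\left(G \right)} = - \frac{G}{2}$ ($I{\left(G \right)} = \frac{G + 0}{G - \left(2 + G\right)} = \frac{G}{-2} = G \left(- \frac{1}{2}\right) = - \frac{G}{2}$)
$- \frac{11}{I{\left(-1 \right)}} + 25 \left(-42\right) = - \frac{11}{\left(- \frac{1}{2}\right) \left(-1\right)} + 25 \left(-42\right) = - 11 \frac{1}{\frac{1}{2}} - 1050 = \left(-11\right) 2 - 1050 = -22 - 1050 = -1072$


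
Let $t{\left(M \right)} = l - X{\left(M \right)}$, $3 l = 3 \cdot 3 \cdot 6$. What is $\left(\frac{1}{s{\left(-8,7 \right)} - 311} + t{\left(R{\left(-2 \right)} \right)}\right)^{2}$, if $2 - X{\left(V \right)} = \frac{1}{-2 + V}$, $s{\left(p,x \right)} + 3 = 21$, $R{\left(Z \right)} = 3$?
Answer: $\frac{24800400}{85849} \approx 288.88$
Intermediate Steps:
$s{\left(p,x \right)} = 18$ ($s{\left(p,x \right)} = -3 + 21 = 18$)
$X{\left(V \right)} = 2 - \frac{1}{-2 + V}$
$l = 18$ ($l = \frac{3 \cdot 3 \cdot 6}{3} = \frac{9 \cdot 6}{3} = \frac{1}{3} \cdot 54 = 18$)
$t{\left(M \right)} = 18 - \frac{-5 + 2 M}{-2 + M}$
$\left(\frac{1}{s{\left(-8,7 \right)} - 311} + t{\left(R{\left(-2 \right)} \right)}\right)^{2} = \left(\frac{1}{18 - 311} + \frac{-31 + 16 \cdot 3}{-2 + 3}\right)^{2} = \left(\frac{1}{-293} + \frac{-31 + 48}{1}\right)^{2} = \left(- \frac{1}{293} + 1 \cdot 17\right)^{2} = \left(- \frac{1}{293} + 17\right)^{2} = \left(\frac{4980}{293}\right)^{2} = \frac{24800400}{85849}$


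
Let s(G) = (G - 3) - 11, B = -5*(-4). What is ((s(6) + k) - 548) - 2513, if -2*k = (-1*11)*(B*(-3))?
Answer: -3399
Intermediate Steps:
B = 20
k = -330 (k = -(-1*11)*20*(-3)/2 = -(-11)*(-60)/2 = -½*660 = -330)
s(G) = -14 + G (s(G) = (-3 + G) - 11 = -14 + G)
((s(6) + k) - 548) - 2513 = (((-14 + 6) - 330) - 548) - 2513 = ((-8 - 330) - 548) - 2513 = (-338 - 548) - 2513 = -886 - 2513 = -3399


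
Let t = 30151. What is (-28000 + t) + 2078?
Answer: 4229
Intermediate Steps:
(-28000 + t) + 2078 = (-28000 + 30151) + 2078 = 2151 + 2078 = 4229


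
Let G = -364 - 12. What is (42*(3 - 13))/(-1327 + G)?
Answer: 420/1703 ≈ 0.24662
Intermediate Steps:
G = -376
(42*(3 - 13))/(-1327 + G) = (42*(3 - 13))/(-1327 - 376) = (42*(-10))/(-1703) = -420*(-1/1703) = 420/1703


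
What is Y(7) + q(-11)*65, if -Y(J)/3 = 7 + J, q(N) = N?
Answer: -757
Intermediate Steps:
Y(J) = -21 - 3*J (Y(J) = -3*(7 + J) = -21 - 3*J)
Y(7) + q(-11)*65 = (-21 - 3*7) - 11*65 = (-21 - 21) - 715 = -42 - 715 = -757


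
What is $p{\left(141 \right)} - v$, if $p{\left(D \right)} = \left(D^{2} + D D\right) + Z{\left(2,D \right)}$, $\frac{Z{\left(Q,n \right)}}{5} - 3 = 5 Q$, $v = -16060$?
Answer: $55887$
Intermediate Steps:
$Z{\left(Q,n \right)} = 15 + 25 Q$ ($Z{\left(Q,n \right)} = 15 + 5 \cdot 5 Q = 15 + 25 Q$)
$p{\left(D \right)} = 65 + 2 D^{2}$ ($p{\left(D \right)} = \left(D^{2} + D D\right) + \left(15 + 25 \cdot 2\right) = \left(D^{2} + D^{2}\right) + \left(15 + 50\right) = 2 D^{2} + 65 = 65 + 2 D^{2}$)
$p{\left(141 \right)} - v = \left(65 + 2 \cdot 141^{2}\right) - -16060 = \left(65 + 2 \cdot 19881\right) + 16060 = \left(65 + 39762\right) + 16060 = 39827 + 16060 = 55887$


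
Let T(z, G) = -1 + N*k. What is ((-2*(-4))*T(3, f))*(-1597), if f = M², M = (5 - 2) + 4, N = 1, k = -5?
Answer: 76656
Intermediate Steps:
M = 7 (M = 3 + 4 = 7)
f = 49 (f = 7² = 49)
T(z, G) = -6 (T(z, G) = -1 + 1*(-5) = -1 - 5 = -6)
((-2*(-4))*T(3, f))*(-1597) = (-2*(-4)*(-6))*(-1597) = (8*(-6))*(-1597) = -48*(-1597) = 76656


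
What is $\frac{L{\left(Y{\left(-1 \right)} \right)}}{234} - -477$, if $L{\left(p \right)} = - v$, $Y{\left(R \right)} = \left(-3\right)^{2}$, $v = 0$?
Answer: $477$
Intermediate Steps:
$Y{\left(R \right)} = 9$
$L{\left(p \right)} = 0$ ($L{\left(p \right)} = \left(-1\right) 0 = 0$)
$\frac{L{\left(Y{\left(-1 \right)} \right)}}{234} - -477 = \frac{0}{234} - -477 = 0 \cdot \frac{1}{234} + 477 = 0 + 477 = 477$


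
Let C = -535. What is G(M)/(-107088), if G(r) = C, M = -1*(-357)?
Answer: 535/107088 ≈ 0.0049959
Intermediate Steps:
M = 357
G(r) = -535
G(M)/(-107088) = -535/(-107088) = -535*(-1/107088) = 535/107088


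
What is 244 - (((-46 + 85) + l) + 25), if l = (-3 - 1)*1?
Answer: 184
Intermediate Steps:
l = -4 (l = -4*1 = -4)
244 - (((-46 + 85) + l) + 25) = 244 - (((-46 + 85) - 4) + 25) = 244 - ((39 - 4) + 25) = 244 - (35 + 25) = 244 - 1*60 = 244 - 60 = 184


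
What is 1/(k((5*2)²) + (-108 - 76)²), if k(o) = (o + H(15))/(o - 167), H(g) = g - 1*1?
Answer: 67/2268238 ≈ 2.9538e-5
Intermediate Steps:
H(g) = -1 + g (H(g) = g - 1 = -1 + g)
k(o) = (14 + o)/(-167 + o) (k(o) = (o + (-1 + 15))/(o - 167) = (o + 14)/(-167 + o) = (14 + o)/(-167 + o))
1/(k((5*2)²) + (-108 - 76)²) = 1/((14 + (5*2)²)/(-167 + (5*2)²) + (-108 - 76)²) = 1/((14 + 10²)/(-167 + 10²) + (-184)²) = 1/((14 + 100)/(-167 + 100) + 33856) = 1/(114/(-67) + 33856) = 1/(-1/67*114 + 33856) = 1/(-114/67 + 33856) = 1/(2268238/67) = 67/2268238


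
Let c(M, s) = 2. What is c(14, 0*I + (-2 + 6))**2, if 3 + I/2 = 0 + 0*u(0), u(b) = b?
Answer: 4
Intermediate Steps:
I = -6 (I = -6 + 2*(0 + 0*0) = -6 + 2*(0 + 0) = -6 + 2*0 = -6 + 0 = -6)
c(14, 0*I + (-2 + 6))**2 = 2**2 = 4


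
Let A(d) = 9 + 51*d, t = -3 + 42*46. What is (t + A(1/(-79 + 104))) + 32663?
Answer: 865076/25 ≈ 34603.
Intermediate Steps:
t = 1929 (t = -3 + 1932 = 1929)
(t + A(1/(-79 + 104))) + 32663 = (1929 + (9 + 51/(-79 + 104))) + 32663 = (1929 + (9 + 51/25)) + 32663 = (1929 + 276/25) + 32663 = 48501/25 + 32663 = 865076/25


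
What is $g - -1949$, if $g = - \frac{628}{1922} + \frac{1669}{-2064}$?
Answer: $\frac{3863597291}{1983504} \approx 1947.9$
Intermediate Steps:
$g = - \frac{2252005}{1983504}$ ($g = \left(-628\right) \frac{1}{1922} + 1669 \left(- \frac{1}{2064}\right) = - \frac{314}{961} - \frac{1669}{2064} = - \frac{2252005}{1983504} \approx -1.1354$)
$g - -1949 = - \frac{2252005}{1983504} - -1949 = - \frac{2252005}{1983504} + 1949 = \frac{3863597291}{1983504}$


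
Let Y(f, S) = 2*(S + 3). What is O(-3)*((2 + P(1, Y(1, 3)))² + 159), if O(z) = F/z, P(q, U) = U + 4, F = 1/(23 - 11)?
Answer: -161/12 ≈ -13.417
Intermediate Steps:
Y(f, S) = 6 + 2*S (Y(f, S) = 2*(3 + S) = 6 + 2*S)
F = 1/12 ≈ 0.083333
P(q, U) = 4 + U
O(z) = 1/(12*z)
O(-3)*((2 + P(1, Y(1, 3)))² + 159) = ((1/12)/(-3))*((2 + (4 + (6 + 2*3)))² + 159) = ((1/12)*(-⅓))*((2 + (4 + (6 + 6)))² + 159) = -((2 + (4 + 12))² + 159)/36 = -((2 + 16)² + 159)/36 = -(18² + 159)/36 = -(324 + 159)/36 = -1/36*483 = -161/12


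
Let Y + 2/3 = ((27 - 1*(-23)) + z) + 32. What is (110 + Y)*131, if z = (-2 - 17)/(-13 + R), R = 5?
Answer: 609019/24 ≈ 25376.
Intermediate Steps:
z = 19/8 (z = (-2 - 17)/(-13 + 5) = -19/(-8) = -19*(-1/8) = 19/8 ≈ 2.3750)
Y = 2009/24 (Y = -2/3 + (((27 - 1*(-23)) + 19/8) + 32) = -2/3 + (((27 + 23) + 19/8) + 32) = -2/3 + ((50 + 19/8) + 32) = -2/3 + (419/8 + 32) = -2/3 + 675/8 = 2009/24 ≈ 83.708)
(110 + Y)*131 = (110 + 2009/24)*131 = (4649/24)*131 = 609019/24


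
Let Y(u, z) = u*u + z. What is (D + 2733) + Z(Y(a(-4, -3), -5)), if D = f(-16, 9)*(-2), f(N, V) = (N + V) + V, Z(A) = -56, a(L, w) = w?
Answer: 2673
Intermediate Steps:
Y(u, z) = z + u² (Y(u, z) = u² + z = z + u²)
f(N, V) = N + 2*V
D = -4 (D = (-16 + 2*9)*(-2) = (-16 + 18)*(-2) = 2*(-2) = -4)
(D + 2733) + Z(Y(a(-4, -3), -5)) = (-4 + 2733) - 56 = 2729 - 56 = 2673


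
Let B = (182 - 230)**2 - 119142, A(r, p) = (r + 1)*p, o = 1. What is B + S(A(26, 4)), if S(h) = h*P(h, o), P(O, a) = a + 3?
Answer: -116406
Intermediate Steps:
A(r, p) = p*(1 + r) (A(r, p) = (1 + r)*p = p*(1 + r))
P(O, a) = 3 + a
S(h) = 4*h (S(h) = h*(3 + 1) = h*4 = 4*h)
B = -116838 (B = (-48)**2 - 119142 = 2304 - 119142 = -116838)
B + S(A(26, 4)) = -116838 + 4*(4*(1 + 26)) = -116838 + 4*(4*27) = -116838 + 4*108 = -116838 + 432 = -116406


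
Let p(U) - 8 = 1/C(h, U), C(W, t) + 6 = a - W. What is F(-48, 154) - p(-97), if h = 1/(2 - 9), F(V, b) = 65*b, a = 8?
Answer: 150023/15 ≈ 10002.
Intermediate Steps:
h = -⅐ (h = 1/(-7) = -⅐ ≈ -0.14286)
C(W, t) = 2 - W (C(W, t) = -6 + (8 - W) = 2 - W)
p(U) = 127/15 (p(U) = 8 + 1/(2 - 1*(-⅐)) = 8 + 1/(2 + ⅐) = 8 + 1/(15/7) = 8 + 7/15 = 127/15)
F(-48, 154) - p(-97) = 65*154 - 1*127/15 = 10010 - 127/15 = 150023/15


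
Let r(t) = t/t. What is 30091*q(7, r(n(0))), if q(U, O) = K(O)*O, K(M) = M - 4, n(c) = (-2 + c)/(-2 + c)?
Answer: -90273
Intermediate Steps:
n(c) = 1
r(t) = 1
K(M) = -4 + M
q(U, O) = O*(-4 + O) (q(U, O) = (-4 + O)*O = O*(-4 + O))
30091*q(7, r(n(0))) = 30091*(1*(-4 + 1)) = 30091*(1*(-3)) = 30091*(-3) = -90273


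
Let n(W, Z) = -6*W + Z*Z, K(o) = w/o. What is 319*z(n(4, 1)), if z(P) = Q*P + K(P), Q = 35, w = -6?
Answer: -5904371/23 ≈ -2.5671e+5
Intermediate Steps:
K(o) = -6/o
n(W, Z) = Z² - 6*W (n(W, Z) = -6*W + Z² = Z² - 6*W)
z(P) = -6/P + 35*P (z(P) = 35*P - 6/P = -6/P + 35*P)
319*z(n(4, 1)) = 319*(-6/(1² - 6*4) + 35*(1² - 6*4)) = 319*(-6/(1 - 24) + 35*(1 - 24)) = 319*(-6/(-23) + 35*(-23)) = 319*(-6*(-1/23) - 805) = 319*(6/23 - 805) = 319*(-18509/23) = -5904371/23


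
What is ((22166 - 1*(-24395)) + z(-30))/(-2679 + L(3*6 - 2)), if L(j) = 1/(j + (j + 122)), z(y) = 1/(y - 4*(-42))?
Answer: -494757263/28466985 ≈ -17.380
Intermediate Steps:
z(y) = 1/(168 + y) (z(y) = 1/(y + 168) = 1/(168 + y))
L(j) = 1/(122 + 2*j) (L(j) = 1/(j + (122 + j)) = 1/(122 + 2*j))
((22166 - 1*(-24395)) + z(-30))/(-2679 + L(3*6 - 2)) = ((22166 - 1*(-24395)) + 1/(168 - 30))/(-2679 + 1/(2*(61 + (3*6 - 2)))) = ((22166 + 24395) + 1/138)/(-2679 + 1/(2*(61 + (18 - 2)))) = (46561 + 1/138)/(-2679 + 1/(2*(61 + 16))) = 6425419/(138*(-2679 + (1/2)/77)) = 6425419/(138*(-2679 + (1/2)*(1/77))) = 6425419/(138*(-2679 + 1/154)) = 6425419/(138*(-412565/154)) = (6425419/138)*(-154/412565) = -494757263/28466985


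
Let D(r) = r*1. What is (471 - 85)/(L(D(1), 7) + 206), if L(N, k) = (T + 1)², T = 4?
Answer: 386/231 ≈ 1.6710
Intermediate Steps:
D(r) = r
L(N, k) = 25 (L(N, k) = (4 + 1)² = 5² = 25)
(471 - 85)/(L(D(1), 7) + 206) = (471 - 85)/(25 + 206) = 386/231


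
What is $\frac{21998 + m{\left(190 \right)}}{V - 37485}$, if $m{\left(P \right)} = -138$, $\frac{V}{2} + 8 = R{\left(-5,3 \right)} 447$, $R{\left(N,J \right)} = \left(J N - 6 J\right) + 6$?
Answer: $- \frac{21860}{61639} \approx -0.35465$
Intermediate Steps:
$R{\left(N,J \right)} = 6 - 6 J + J N$ ($R{\left(N,J \right)} = \left(- 6 J + J N\right) + 6 = 6 - 6 J + J N$)
$V = -24154$ ($V = -16 + 2 \left(6 - 18 + 3 \left(-5\right)\right) 447 = -16 + 2 \left(6 - 18 - 15\right) 447 = -16 + 2 \left(\left(-27\right) 447\right) = -16 + 2 \left(-12069\right) = -16 - 24138 = -24154$)
$\frac{21998 + m{\left(190 \right)}}{V - 37485} = \frac{21998 - 138}{-24154 - 37485} = \frac{21860}{-61639} = 21860 \left(- \frac{1}{61639}\right) = - \frac{21860}{61639}$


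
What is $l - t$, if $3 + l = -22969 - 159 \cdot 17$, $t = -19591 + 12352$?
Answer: $-18436$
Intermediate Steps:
$t = -7239$
$l = -25675$ ($l = -3 - \left(22969 + 159 \cdot 17\right) = -3 - 25672 = -25675$)
$l - t = -25675 - -7239 = -25675 + 7239 = -18436$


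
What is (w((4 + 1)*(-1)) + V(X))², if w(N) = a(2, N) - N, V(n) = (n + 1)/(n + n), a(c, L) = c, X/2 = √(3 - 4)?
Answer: 899/16 - 15*I/4 ≈ 56.188 - 3.75*I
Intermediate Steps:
X = 2*I (X = 2*√(3 - 4) = 2*√(-1) = 2*I ≈ 2.0*I)
V(n) = (1 + n)/(2*n) (V(n) = (1 + n)/((2*n)) = (1 + n)*(1/(2*n)) = (1 + n)/(2*n))
w(N) = 2 - N
(w((4 + 1)*(-1)) + V(X))² = ((2 - (4 + 1)*(-1)) + (1 + 2*I)/(2*((2*I))))² = ((2 - 5*(-1)) + (-I/2)*(1 + 2*I)/2)² = ((2 - 1*(-5)) - I*(1 + 2*I)/4)² = ((2 + 5) - I*(1 + 2*I)/4)² = (7 - I*(1 + 2*I)/4)²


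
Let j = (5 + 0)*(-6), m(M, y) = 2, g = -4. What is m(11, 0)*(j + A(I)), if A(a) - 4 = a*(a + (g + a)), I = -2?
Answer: -20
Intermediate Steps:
A(a) = 4 + a*(-4 + 2*a) (A(a) = 4 + a*(a + (-4 + a)) = 4 + a*(-4 + 2*a))
j = -30 (j = 5*(-6) = -30)
m(11, 0)*(j + A(I)) = 2*(-30 + (4 - 4*(-2) + 2*(-2)²)) = 2*(-30 + (4 + 8 + 2*4)) = 2*(-30 + (4 + 8 + 8)) = 2*(-30 + 20) = 2*(-10) = -20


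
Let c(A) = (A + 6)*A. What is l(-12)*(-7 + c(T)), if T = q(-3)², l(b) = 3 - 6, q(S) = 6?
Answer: -4515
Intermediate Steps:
l(b) = -3
T = 36 (T = 6² = 36)
c(A) = A*(6 + A) (c(A) = (6 + A)*A = A*(6 + A))
l(-12)*(-7 + c(T)) = -3*(-7 + 36*(6 + 36)) = -3*(-7 + 36*42) = -3*(-7 + 1512) = -3*1505 = -4515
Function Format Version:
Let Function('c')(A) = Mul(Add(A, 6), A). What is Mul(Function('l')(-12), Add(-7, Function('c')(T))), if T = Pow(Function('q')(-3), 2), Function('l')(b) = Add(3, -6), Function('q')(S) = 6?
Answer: -4515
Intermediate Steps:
Function('l')(b) = -3
T = 36 (T = Pow(6, 2) = 36)
Function('c')(A) = Mul(A, Add(6, A)) (Function('c')(A) = Mul(Add(6, A), A) = Mul(A, Add(6, A)))
Mul(Function('l')(-12), Add(-7, Function('c')(T))) = Mul(-3, Add(-7, Mul(36, Add(6, 36)))) = Mul(-3, Add(-7, Mul(36, 42))) = Mul(-3, Add(-7, 1512)) = Mul(-3, 1505) = -4515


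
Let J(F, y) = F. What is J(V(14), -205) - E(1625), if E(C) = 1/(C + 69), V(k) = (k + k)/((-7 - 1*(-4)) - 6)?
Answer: -47441/15246 ≈ -3.1117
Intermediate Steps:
V(k) = -2*k/9 (V(k) = (2*k)/((-7 + 4) - 6) = (2*k)/(-3 - 6) = (2*k)/(-9) = (2*k)*(-⅑) = -2*k/9)
E(C) = 1/(69 + C)
J(V(14), -205) - E(1625) = -2/9*14 - 1/(69 + 1625) = -28/9 - 1/1694 = -47441/15246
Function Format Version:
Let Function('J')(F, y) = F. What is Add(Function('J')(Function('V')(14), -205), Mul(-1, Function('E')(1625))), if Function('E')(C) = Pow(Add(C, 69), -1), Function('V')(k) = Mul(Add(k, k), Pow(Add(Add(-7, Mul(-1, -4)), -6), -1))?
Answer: Rational(-47441, 15246) ≈ -3.1117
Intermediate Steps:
Function('V')(k) = Mul(Rational(-2, 9), k) (Function('V')(k) = Mul(Mul(2, k), Pow(Add(Add(-7, 4), -6), -1)) = Mul(Mul(2, k), Pow(Add(-3, -6), -1)) = Mul(Mul(2, k), Pow(-9, -1)) = Mul(Mul(2, k), Rational(-1, 9)) = Mul(Rational(-2, 9), k))
Function('E')(C) = Pow(Add(69, C), -1)
Add(Function('J')(Function('V')(14), -205), Mul(-1, Function('E')(1625))) = Add(Mul(Rational(-2, 9), 14), Mul(-1, Pow(Add(69, 1625), -1))) = Add(Rational(-28, 9), Mul(-1, Pow(1694, -1))) = Add(Rational(-28, 9), Mul(-1, Rational(1, 1694))) = Add(Rational(-28, 9), Rational(-1, 1694)) = Rational(-47441, 15246)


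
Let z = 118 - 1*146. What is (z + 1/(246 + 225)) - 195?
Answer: -105032/471 ≈ -223.00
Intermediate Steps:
z = -28 (z = 118 - 146 = -28)
(z + 1/(246 + 225)) - 195 = (-28 + 1/(246 + 225)) - 195 = (-28 + 1/471) - 195 = -13187/471 - 195 = -105032/471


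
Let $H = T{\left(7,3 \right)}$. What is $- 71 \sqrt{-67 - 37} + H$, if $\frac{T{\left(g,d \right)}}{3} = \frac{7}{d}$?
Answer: $7 - 142 i \sqrt{26} \approx 7.0 - 724.06 i$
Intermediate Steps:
$T{\left(g,d \right)} = \frac{21}{d}$ ($T{\left(g,d \right)} = 3 \frac{7}{d} = \frac{21}{d}$)
$H = 7$ ($H = \frac{21}{3} = 21 \cdot \frac{1}{3} = 7$)
$- 71 \sqrt{-67 - 37} + H = - 71 \sqrt{-67 - 37} + 7 = - 71 \sqrt{-104} + 7 = - 71 \cdot 2 i \sqrt{26} + 7 = - 142 i \sqrt{26} + 7 = 7 - 142 i \sqrt{26}$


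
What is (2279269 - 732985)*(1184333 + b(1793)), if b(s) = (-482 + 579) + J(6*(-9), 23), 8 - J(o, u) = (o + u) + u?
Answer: 1831489898664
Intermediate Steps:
J(o, u) = 8 - o - 2*u (J(o, u) = 8 - ((o + u) + u) = 8 - (o + 2*u) = 8 + (-o - 2*u) = 8 - o - 2*u)
b(s) = 113 (b(s) = (-482 + 579) + (8 - 6*(-9) - 2*23) = 97 + (8 - 1*(-54) - 46) = 97 + (8 + 54 - 46) = 97 + 16 = 113)
(2279269 - 732985)*(1184333 + b(1793)) = (2279269 - 732985)*(1184333 + 113) = 1546284*1184446 = 1831489898664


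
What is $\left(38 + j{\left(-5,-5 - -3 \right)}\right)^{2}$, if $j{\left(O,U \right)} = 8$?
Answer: $2116$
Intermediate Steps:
$\left(38 + j{\left(-5,-5 - -3 \right)}\right)^{2} = \left(38 + 8\right)^{2} = 46^{2} = 2116$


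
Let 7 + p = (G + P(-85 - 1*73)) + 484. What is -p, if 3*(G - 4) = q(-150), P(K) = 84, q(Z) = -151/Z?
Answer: -254401/450 ≈ -565.34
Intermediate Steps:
G = 1951/450 (G = 4 + (-151/(-150))/3 = 4 + (-151*(-1/150))/3 = 4 + (⅓)*(151/150) = 4 + 151/450 = 1951/450 ≈ 4.3356)
p = 254401/450 (p = -7 + ((1951/450 + 84) + 484) = -7 + (39751/450 + 484) = -7 + 257551/450 = 254401/450 ≈ 565.34)
-p = -1*254401/450 = -254401/450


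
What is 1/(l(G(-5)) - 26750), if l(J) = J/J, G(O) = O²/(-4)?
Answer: -1/26749 ≈ -3.7385e-5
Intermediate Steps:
G(O) = -O²/4
l(J) = 1
1/(l(G(-5)) - 26750) = 1/(1 - 26750) = 1/(-26749) = -1/26749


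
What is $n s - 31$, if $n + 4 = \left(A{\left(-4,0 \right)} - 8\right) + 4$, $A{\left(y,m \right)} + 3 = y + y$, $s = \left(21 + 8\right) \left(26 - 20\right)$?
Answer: $-3337$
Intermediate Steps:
$s = 174$ ($s = 29 \cdot 6 = 174$)
$A{\left(y,m \right)} = -3 + 2 y$ ($A{\left(y,m \right)} = -3 + \left(y + y\right) = -3 + 2 y$)
$n = -19$ ($n = -4 + \left(\left(\left(-3 + 2 \left(-4\right)\right) - 8\right) + 4\right) = -4 + \left(\left(\left(-3 - 8\right) - 8\right) + 4\right) = -4 + \left(\left(-11 - 8\right) + 4\right) = -4 + \left(-19 + 4\right) = -4 - 15 = -19$)
$n s - 31 = \left(-19\right) 174 - 31 = -3306 - 31 = -3337$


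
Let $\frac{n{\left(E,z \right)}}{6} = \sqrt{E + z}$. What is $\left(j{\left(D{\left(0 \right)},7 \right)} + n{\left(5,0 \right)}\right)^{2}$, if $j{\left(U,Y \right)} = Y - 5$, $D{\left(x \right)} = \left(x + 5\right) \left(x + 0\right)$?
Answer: $184 + 24 \sqrt{5} \approx 237.67$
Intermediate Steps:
$n{\left(E,z \right)} = 6 \sqrt{E + z}$
$D{\left(x \right)} = x \left(5 + x\right)$ ($D{\left(x \right)} = \left(5 + x\right) x = x \left(5 + x\right)$)
$j{\left(U,Y \right)} = -5 + Y$
$\left(j{\left(D{\left(0 \right)},7 \right)} + n{\left(5,0 \right)}\right)^{2} = \left(\left(-5 + 7\right) + 6 \sqrt{5 + 0}\right)^{2} = \left(2 + 6 \sqrt{5}\right)^{2}$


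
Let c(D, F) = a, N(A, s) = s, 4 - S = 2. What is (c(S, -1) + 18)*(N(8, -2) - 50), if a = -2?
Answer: -832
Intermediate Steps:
S = 2 (S = 4 - 1*2 = 4 - 2 = 2)
c(D, F) = -2
(c(S, -1) + 18)*(N(8, -2) - 50) = (-2 + 18)*(-2 - 50) = 16*(-52) = -832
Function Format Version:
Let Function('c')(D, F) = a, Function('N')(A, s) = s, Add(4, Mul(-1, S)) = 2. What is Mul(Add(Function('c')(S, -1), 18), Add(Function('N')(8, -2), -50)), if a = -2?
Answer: -832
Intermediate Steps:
S = 2 (S = Add(4, Mul(-1, 2)) = Add(4, -2) = 2)
Function('c')(D, F) = -2
Mul(Add(Function('c')(S, -1), 18), Add(Function('N')(8, -2), -50)) = Mul(Add(-2, 18), Add(-2, -50)) = Mul(16, -52) = -832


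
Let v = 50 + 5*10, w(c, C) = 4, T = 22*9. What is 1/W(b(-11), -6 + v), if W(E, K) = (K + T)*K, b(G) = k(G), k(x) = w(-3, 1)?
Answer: 1/27448 ≈ 3.6433e-5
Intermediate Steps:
T = 198
k(x) = 4
v = 100 (v = 50 + 50 = 100)
b(G) = 4
W(E, K) = K*(198 + K) (W(E, K) = (K + 198)*K = (198 + K)*K = K*(198 + K))
1/W(b(-11), -6 + v) = 1/((-6 + 100)*(198 + (-6 + 100))) = 1/(94*(198 + 94)) = 1/(94*292) = 1/27448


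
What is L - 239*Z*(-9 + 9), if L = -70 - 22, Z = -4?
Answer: -92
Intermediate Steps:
L = -92
L - 239*Z*(-9 + 9) = -92 - (-956)*(-9 + 9) = -92 - (-956)*0 = -92 - 239*0 = -92 + 0 = -92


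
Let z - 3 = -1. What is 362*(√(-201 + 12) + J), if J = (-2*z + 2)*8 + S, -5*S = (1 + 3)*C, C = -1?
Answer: -27512/5 + 1086*I*√21 ≈ -5502.4 + 4976.7*I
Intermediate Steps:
z = 2 (z = 3 - 1 = 2)
S = ⅘ (S = -(1 + 3)*(-1)/5 = -4*(-1)/5 = -⅕*(-4) = ⅘ ≈ 0.80000)
J = -76/5 (J = (-2*2 + 2)*8 + ⅘ = (-4 + 2)*8 + ⅘ = -2*8 + ⅘ = -16 + ⅘ = -76/5 ≈ -15.200)
362*(√(-201 + 12) + J) = 362*(√(-201 + 12) - 76/5) = 362*(√(-189) - 76/5) = 362*(3*I*√21 - 76/5) = 362*(-76/5 + 3*I*√21) = -27512/5 + 1086*I*√21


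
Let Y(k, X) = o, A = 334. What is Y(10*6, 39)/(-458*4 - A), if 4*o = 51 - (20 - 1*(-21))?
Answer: -5/4332 ≈ -0.0011542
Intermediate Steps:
o = 5/2 (o = (51 - (20 - 1*(-21)))/4 = (51 - (20 + 21))/4 = (51 - 1*41)/4 = (51 - 41)/4 = (1/4)*10 = 5/2 ≈ 2.5000)
Y(k, X) = 5/2
Y(10*6, 39)/(-458*4 - A) = 5/(2*(-458*4 - 1*334)) = 5/(2*(-1832 - 334)) = (5/2)/(-2166) = (5/2)*(-1/2166) = -5/4332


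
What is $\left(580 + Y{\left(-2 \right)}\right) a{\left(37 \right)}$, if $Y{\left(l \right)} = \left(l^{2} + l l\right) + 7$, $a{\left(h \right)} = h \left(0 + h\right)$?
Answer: $814555$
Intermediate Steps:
$a{\left(h \right)} = h^{2}$ ($a{\left(h \right)} = h h = h^{2}$)
$Y{\left(l \right)} = 7 + 2 l^{2}$ ($Y{\left(l \right)} = \left(l^{2} + l^{2}\right) + 7 = 2 l^{2} + 7 = 7 + 2 l^{2}$)
$\left(580 + Y{\left(-2 \right)}\right) a{\left(37 \right)} = \left(580 + \left(7 + 2 \left(-2\right)^{2}\right)\right) 37^{2} = \left(580 + \left(7 + 2 \cdot 4\right)\right) 1369 = \left(580 + \left(7 + 8\right)\right) 1369 = \left(580 + 15\right) 1369 = 595 \cdot 1369 = 814555$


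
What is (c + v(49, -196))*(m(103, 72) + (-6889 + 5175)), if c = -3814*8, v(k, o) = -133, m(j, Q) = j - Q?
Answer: 51575535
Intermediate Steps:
c = -30512
(c + v(49, -196))*(m(103, 72) + (-6889 + 5175)) = (-30512 - 133)*((103 - 1*72) + (-6889 + 5175)) = -30645*((103 - 72) - 1714) = -30645*(31 - 1714) = -30645*(-1683) = 51575535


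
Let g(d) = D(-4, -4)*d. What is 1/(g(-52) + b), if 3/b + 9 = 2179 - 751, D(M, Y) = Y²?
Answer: -473/393535 ≈ -0.0012019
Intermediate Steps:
g(d) = 16*d (g(d) = (-4)²*d = 16*d)
b = 1/473 (b = 3/(-9 + (2179 - 751)) = 3/(-9 + 1428) = 3/1419 = 3*(1/1419) = 1/473 ≈ 0.0021142)
1/(g(-52) + b) = 1/(16*(-52) + 1/473) = 1/(-832 + 1/473) = 1/(-393535/473) = -473/393535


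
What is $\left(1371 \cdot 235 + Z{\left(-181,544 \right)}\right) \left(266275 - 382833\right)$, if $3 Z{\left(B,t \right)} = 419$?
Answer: $- \frac{112708555492}{3} \approx -3.7569 \cdot 10^{10}$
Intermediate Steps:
$Z{\left(B,t \right)} = \frac{419}{3}$ ($Z{\left(B,t \right)} = \frac{1}{3} \cdot 419 = \frac{419}{3}$)
$\left(1371 \cdot 235 + Z{\left(-181,544 \right)}\right) \left(266275 - 382833\right) = \left(1371 \cdot 235 + \frac{419}{3}\right) \left(266275 - 382833\right) = \left(322185 + \frac{419}{3}\right) \left(-116558\right) = \frac{966974}{3} \left(-116558\right) = - \frac{112708555492}{3}$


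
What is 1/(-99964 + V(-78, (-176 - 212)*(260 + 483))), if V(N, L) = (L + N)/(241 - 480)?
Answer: -239/23603034 ≈ -1.0126e-5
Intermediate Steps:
V(N, L) = -L/239 - N/239 (V(N, L) = (L + N)/(-239) = (L + N)*(-1/239) = -L/239 - N/239)
1/(-99964 + V(-78, (-176 - 212)*(260 + 483))) = 1/(-99964 + (-(-176 - 212)*(260 + 483)/239 - 1/239*(-78))) = 1/(-99964 + (-(-388)*743/239 + 78/239)) = 1/(-99964 + (-1/239*(-288284) + 78/239)) = 1/(-99964 + (288284/239 + 78/239)) = 1/(-99964 + 288362/239) = 1/(-23603034/239) = -239/23603034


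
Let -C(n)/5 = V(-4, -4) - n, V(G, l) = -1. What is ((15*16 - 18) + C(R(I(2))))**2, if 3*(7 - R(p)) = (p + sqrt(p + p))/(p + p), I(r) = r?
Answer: 609961/9 ≈ 67774.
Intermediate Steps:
R(p) = 7 - (p + sqrt(2)*sqrt(p))/(6*p) (R(p) = 7 - (p + sqrt(p + p))/(3*(p + p)) = 7 - (p + sqrt(2*p))/(3*(2*p)) = 7 - (p + sqrt(2)*sqrt(p))*1/(2*p)/3 = 7 - (p + sqrt(2)*sqrt(p))/(6*p))
C(n) = 5 + 5*n (C(n) = -5*(-1 - n) = 5 + 5*n)
((15*16 - 18) + C(R(I(2))))**2 = ((15*16 - 18) + (5 + 5*(41/6 - sqrt(2)/(6*sqrt(2)))))**2 = ((240 - 18) + (5 + 5*(41/6 - sqrt(2)*sqrt(2)/2/6)))**2 = (222 + (5 + 5*(41/6 - 1/6)))**2 = (222 + (5 + 5*(20/3)))**2 = (222 + (5 + 100/3))**2 = (222 + 115/3)**2 = (781/3)**2 = 609961/9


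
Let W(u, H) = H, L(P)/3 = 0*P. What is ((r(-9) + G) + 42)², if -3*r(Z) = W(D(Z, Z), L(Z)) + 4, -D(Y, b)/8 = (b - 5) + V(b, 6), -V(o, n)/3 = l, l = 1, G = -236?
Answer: 343396/9 ≈ 38155.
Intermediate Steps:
L(P) = 0 (L(P) = 3*(0*P) = 3*0 = 0)
V(o, n) = -3 (V(o, n) = -3*1 = -3)
D(Y, b) = 64 - 8*b (D(Y, b) = -8*((b - 5) - 3) = -8*((-5 + b) - 3) = -8*(-8 + b) = 64 - 8*b)
r(Z) = -4/3 (r(Z) = -(0 + 4)/3 = -⅓*4 = -4/3)
((r(-9) + G) + 42)² = ((-4/3 - 236) + 42)² = (-712/3 + 42)² = (-586/3)² = 343396/9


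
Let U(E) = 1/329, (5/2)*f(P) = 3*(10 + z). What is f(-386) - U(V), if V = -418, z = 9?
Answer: 37501/1645 ≈ 22.797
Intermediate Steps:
f(P) = 114/5 (f(P) = 2*(3*(10 + 9))/5 = 2*(3*19)/5 = (2/5)*57 = 114/5)
U(E) = 1/329
f(-386) - U(V) = 114/5 - 1*1/329 = 114/5 - 1/329 = 37501/1645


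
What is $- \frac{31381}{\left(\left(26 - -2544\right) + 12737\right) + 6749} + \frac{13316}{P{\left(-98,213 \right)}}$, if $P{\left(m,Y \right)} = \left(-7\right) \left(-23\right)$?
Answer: $\frac{288645355}{3551016} \approx 81.285$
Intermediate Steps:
$P{\left(m,Y \right)} = 161$
$- \frac{31381}{\left(\left(26 - -2544\right) + 12737\right) + 6749} + \frac{13316}{P{\left(-98,213 \right)}} = - \frac{31381}{\left(\left(26 - -2544\right) + 12737\right) + 6749} + \frac{13316}{161} = - \frac{31381}{\left(\left(26 + 2544\right) + 12737\right) + 6749} + 13316 \cdot \frac{1}{161} = - \frac{31381}{\left(2570 + 12737\right) + 6749} + \frac{13316}{161} = - \frac{31381}{15307 + 6749} + \frac{13316}{161} = - \frac{31381}{22056} + \frac{13316}{161} = \frac{288645355}{3551016}$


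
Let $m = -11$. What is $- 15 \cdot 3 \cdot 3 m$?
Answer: $1485$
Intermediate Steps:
$- 15 \cdot 3 \cdot 3 m = - 15 \cdot 3 \cdot 3 \left(-11\right) = - 15 \cdot 9 \left(-11\right) = - 135 \left(-11\right) = \left(-1\right) \left(-1485\right) = 1485$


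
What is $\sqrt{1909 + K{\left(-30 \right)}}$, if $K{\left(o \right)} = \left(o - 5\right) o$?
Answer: $\sqrt{2959} \approx 54.397$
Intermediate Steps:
$K{\left(o \right)} = o \left(-5 + o\right)$ ($K{\left(o \right)} = \left(-5 + o\right) o = o \left(-5 + o\right)$)
$\sqrt{1909 + K{\left(-30 \right)}} = \sqrt{1909 - 30 \left(-5 - 30\right)} = \sqrt{1909 - -1050} = \sqrt{1909 + 1050} = \sqrt{2959}$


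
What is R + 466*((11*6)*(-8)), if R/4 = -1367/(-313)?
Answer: -77007556/313 ≈ -2.4603e+5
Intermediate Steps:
R = 5468/313 (R = 4*(-1367/(-313)) = 4*(-1367*(-1/313)) = 4*(1367/313) = 5468/313 ≈ 17.470)
R + 466*((11*6)*(-8)) = 5468/313 + 466*((11*6)*(-8)) = 5468/313 + 466*(66*(-8)) = 5468/313 + 466*(-528) = 5468/313 - 246048 = -77007556/313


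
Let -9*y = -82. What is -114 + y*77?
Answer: 5288/9 ≈ 587.56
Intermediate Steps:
y = 82/9 (y = -⅑*(-82) = 82/9 ≈ 9.1111)
-114 + y*77 = -114 + (82/9)*77 = -114 + 6314/9 = 5288/9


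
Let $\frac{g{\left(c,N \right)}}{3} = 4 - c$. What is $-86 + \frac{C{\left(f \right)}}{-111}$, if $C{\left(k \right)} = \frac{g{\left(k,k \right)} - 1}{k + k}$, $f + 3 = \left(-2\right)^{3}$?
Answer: $- \frac{9544}{111} \approx -85.982$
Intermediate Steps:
$g{\left(c,N \right)} = 12 - 3 c$ ($g{\left(c,N \right)} = 3 \left(4 - c\right) = 12 - 3 c$)
$f = -11$ ($f = -3 + \left(-2\right)^{3} = -3 - 8 = -11$)
$C{\left(k \right)} = \frac{11 - 3 k}{2 k}$ ($C{\left(k \right)} = \frac{\left(12 - 3 k\right) - 1}{k + k} = \frac{11 - 3 k}{2 k}$)
$-86 + \frac{C{\left(f \right)}}{-111} = -86 + \frac{\frac{1}{2} \frac{1}{-11} \left(11 - -33\right)}{-111} = -86 + \frac{1}{2} \left(- \frac{1}{11}\right) \left(11 + 33\right) \left(- \frac{1}{111}\right) = -86 + \frac{1}{2} \left(- \frac{1}{11}\right) 44 \left(- \frac{1}{111}\right) = -86 - - \frac{2}{111} = -86 + \frac{2}{111} = - \frac{9544}{111}$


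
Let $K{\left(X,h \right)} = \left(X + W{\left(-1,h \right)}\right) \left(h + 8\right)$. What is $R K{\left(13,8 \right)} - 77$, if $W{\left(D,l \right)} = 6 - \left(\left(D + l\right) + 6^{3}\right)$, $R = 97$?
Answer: $-316685$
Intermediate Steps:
$W{\left(D,l \right)} = -210 - D - l$ ($W{\left(D,l \right)} = 6 - \left(\left(D + l\right) + 216\right) = 6 - \left(216 + D + l\right) = -210 - D - l$)
$K{\left(X,h \right)} = \left(8 + h\right) \left(-209 + X - h\right)$ ($K{\left(X,h \right)} = \left(X - \left(209 + h\right)\right) \left(h + 8\right) = \left(X - \left(209 + h\right)\right) \left(8 + h\right) = \left(-209 + X - h\right) \left(8 + h\right) = \left(8 + h\right) \left(-209 + X - h\right)$)
$R K{\left(13,8 \right)} - 77 = 97 \left(-1672 - 8^{2} - 1736 + 8 \cdot 13 + 13 \cdot 8\right) - 77 = 97 \left(-1672 - 64 - 1736 + 104 + 104\right) - 77 = 97 \left(-3264\right) - 77 = -316608 - 77 = -316685$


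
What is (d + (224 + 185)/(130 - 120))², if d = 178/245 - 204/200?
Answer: 2474366049/1500625 ≈ 1648.9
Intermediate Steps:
d = -719/2450 (d = 178*(1/245) - 204*1/200 = 178/245 - 51/50 = -719/2450 ≈ -0.29347)
(d + (224 + 185)/(130 - 120))² = (-719/2450 + (224 + 185)/(130 - 120))² = (-719/2450 + 409/10)² = (49743/1225)² = 2474366049/1500625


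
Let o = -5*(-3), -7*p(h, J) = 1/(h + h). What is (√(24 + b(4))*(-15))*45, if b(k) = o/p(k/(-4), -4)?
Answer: -2025*√26 ≈ -10326.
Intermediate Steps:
p(h, J) = -1/(14*h) (p(h, J) = -1/(7*(h + h)) = -1/(2*h)/7 = -1/(14*h))
o = 15
b(k) = 105*k/2 (b(k) = 15/((-(-4/k)/14)) = 15/((-(-2)/(7*k))) = 15/((2/(7*k))) = 15*(7*k/2) = 105*k/2)
(√(24 + b(4))*(-15))*45 = (√(24 + (105/2)*4)*(-15))*45 = (√(24 + 210)*(-15))*45 = (√234*(-15))*45 = ((3*√26)*(-15))*45 = -45*√26*45 = -2025*√26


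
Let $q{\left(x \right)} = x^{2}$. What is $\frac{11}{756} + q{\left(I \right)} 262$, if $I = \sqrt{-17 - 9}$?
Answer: $- \frac{5149861}{756} \approx -6812.0$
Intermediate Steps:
$I = i \sqrt{26}$ ($I = \sqrt{-26} = i \sqrt{26} \approx 5.099 i$)
$\frac{11}{756} + q{\left(I \right)} 262 = \frac{11}{756} + \left(i \sqrt{26}\right)^{2} \cdot 262 = 11 \cdot \frac{1}{756} - 6812 = \frac{11}{756} - 6812 = - \frac{5149861}{756}$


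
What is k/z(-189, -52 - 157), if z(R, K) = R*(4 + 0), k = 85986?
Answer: -4777/42 ≈ -113.74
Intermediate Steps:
z(R, K) = 4*R (z(R, K) = R*4 = 4*R)
k/z(-189, -52 - 157) = 85986/((4*(-189))) = 85986/(-756) = 85986*(-1/756) = -4777/42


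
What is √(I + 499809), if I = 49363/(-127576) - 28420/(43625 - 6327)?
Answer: √707281246346237770751214/1189582412 ≈ 706.97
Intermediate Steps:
I = -2733425547/2379164824 (I = 49363*(-1/127576) - 28420/37298 = -49363/127576 - 28420*1/37298 = -49363/127576 - 14210/18649 = -2733425547/2379164824 ≈ -1.1489)
√(I + 499809) = √(-2733425547/2379164824 + 499809) = √(1189125258093069/2379164824) = √707281246346237770751214/1189582412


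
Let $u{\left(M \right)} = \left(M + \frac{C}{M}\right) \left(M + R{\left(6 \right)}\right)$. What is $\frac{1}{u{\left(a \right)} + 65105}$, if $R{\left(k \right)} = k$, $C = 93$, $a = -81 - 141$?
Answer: $\frac{37}{4186457} \approx 8.838 \cdot 10^{-6}$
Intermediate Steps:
$a = -222$
$u{\left(M \right)} = \left(6 + M\right) \left(M + \frac{93}{M}\right)$ ($u{\left(M \right)} = \left(M + \frac{93}{M}\right) \left(M + 6\right) = \left(M + \frac{93}{M}\right) \left(6 + M\right) = \left(6 + M\right) \left(M + \frac{93}{M}\right)$)
$\frac{1}{u{\left(a \right)} + 65105} = \frac{1}{\left(93 + \left(-222\right)^{2} + 6 \left(-222\right) + \frac{558}{-222}\right) + 65105} = \frac{1}{\left(93 + 49284 - 1332 + 558 \left(- \frac{1}{222}\right)\right) + 65105} = \frac{1}{\left(93 + 49284 - 1332 - \frac{93}{37}\right) + 65105} = \frac{1}{\frac{1777572}{37} + 65105} = \frac{1}{\frac{4186457}{37}} = \frac{37}{4186457}$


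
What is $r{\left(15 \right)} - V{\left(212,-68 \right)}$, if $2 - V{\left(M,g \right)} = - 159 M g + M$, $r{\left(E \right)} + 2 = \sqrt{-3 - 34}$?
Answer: $2292352 + i \sqrt{37} \approx 2.2924 \cdot 10^{6} + 6.0828 i$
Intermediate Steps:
$r{\left(E \right)} = -2 + i \sqrt{37}$ ($r{\left(E \right)} = -2 + \sqrt{-3 - 34} = -2 + \sqrt{-37} = -2 + i \sqrt{37}$)
$V{\left(M,g \right)} = 2 - M + 159 M g$ ($V{\left(M,g \right)} = 2 - \left(- 159 M g + M\right) = 2 - \left(M - 159 M g\right) = 2 + \left(- M + 159 M g\right) = 2 - M + 159 M g$)
$r{\left(15 \right)} - V{\left(212,-68 \right)} = \left(-2 + i \sqrt{37}\right) - \left(2 - 212 + 159 \cdot 212 \left(-68\right)\right) = \left(-2 + i \sqrt{37}\right) - \left(2 - 212 - 2292144\right) = \left(-2 + i \sqrt{37}\right) - -2292354 = \left(-2 + i \sqrt{37}\right) + 2292354 = 2292352 + i \sqrt{37}$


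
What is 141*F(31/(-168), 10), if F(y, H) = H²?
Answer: 14100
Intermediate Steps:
141*F(31/(-168), 10) = 141*10² = 141*100 = 14100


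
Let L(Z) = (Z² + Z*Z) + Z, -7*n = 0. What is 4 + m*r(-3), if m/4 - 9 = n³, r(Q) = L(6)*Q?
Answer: -8420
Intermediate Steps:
n = 0 (n = -⅐*0 = 0)
L(Z) = Z + 2*Z² (L(Z) = (Z² + Z²) + Z = 2*Z² + Z = Z + 2*Z²)
r(Q) = 78*Q (r(Q) = (6*(1 + 2*6))*Q = (6*(1 + 12))*Q = (6*13)*Q = 78*Q)
m = 36 (m = 36 + 4*0³ = 36 + 4*0 = 36 + 0 = 36)
4 + m*r(-3) = 4 + 36*(78*(-3)) = 4 + 36*(-234) = 4 - 8424 = -8420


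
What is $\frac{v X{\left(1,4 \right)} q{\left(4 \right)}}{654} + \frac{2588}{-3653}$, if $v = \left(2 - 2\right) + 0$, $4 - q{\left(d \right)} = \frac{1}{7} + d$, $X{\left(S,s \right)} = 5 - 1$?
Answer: $- \frac{2588}{3653} \approx -0.70846$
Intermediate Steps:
$X{\left(S,s \right)} = 4$ ($X{\left(S,s \right)} = 5 - 1 = 4$)
$q{\left(d \right)} = \frac{27}{7} - d$ ($q{\left(d \right)} = 4 - \left(\frac{1}{7} + d\right) = \frac{27}{7} - d$)
$v = 0$ ($v = 0 + 0 = 0$)
$\frac{v X{\left(1,4 \right)} q{\left(4 \right)}}{654} + \frac{2588}{-3653} = \frac{0 \cdot 4 \left(\frac{27}{7} - 4\right)}{654} + \frac{2588}{-3653} = 0 \cdot 4 \left(\frac{27}{7} - 4\right) \frac{1}{654} + 2588 \left(- \frac{1}{3653}\right) = 0 \cdot 4 \left(- \frac{1}{7}\right) \frac{1}{654} - \frac{2588}{3653} = 0 \left(- \frac{4}{7}\right) \frac{1}{654} - \frac{2588}{3653} = 0 \cdot \frac{1}{654} - \frac{2588}{3653} = 0 - \frac{2588}{3653} = - \frac{2588}{3653}$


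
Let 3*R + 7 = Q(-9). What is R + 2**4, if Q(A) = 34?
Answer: 25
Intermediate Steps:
R = 9 (R = -7/3 + (1/3)*34 = -7/3 + 34/3 = 9)
R + 2**4 = 9 + 2**4 = 9 + 16 = 25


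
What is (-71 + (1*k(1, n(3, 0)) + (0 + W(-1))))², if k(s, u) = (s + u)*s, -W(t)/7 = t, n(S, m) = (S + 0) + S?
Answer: 3249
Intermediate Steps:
n(S, m) = 2*S (n(S, m) = S + S = 2*S)
W(t) = -7*t
k(s, u) = s*(s + u)
(-71 + (1*k(1, n(3, 0)) + (0 + W(-1))))² = (-71 + (1*(1*(1 + 2*3)) + (0 - 7*(-1))))² = (-71 + (1*(1*(1 + 6)) + (0 + 7)))² = (-71 + (1*(1*7) + 7))² = (-71 + (1*7 + 7))² = (-71 + (7 + 7))² = (-71 + 14)² = (-57)² = 3249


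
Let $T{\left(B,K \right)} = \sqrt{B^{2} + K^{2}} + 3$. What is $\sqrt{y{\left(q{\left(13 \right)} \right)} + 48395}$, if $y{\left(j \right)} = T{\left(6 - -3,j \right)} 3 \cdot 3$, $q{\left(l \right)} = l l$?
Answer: $\sqrt{48422 + 9 \sqrt{28642}} \approx 223.48$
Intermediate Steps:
$T{\left(B,K \right)} = 3 + \sqrt{B^{2} + K^{2}}$
$q{\left(l \right)} = l^{2}$
$y{\left(j \right)} = 27 + 9 \sqrt{81 + j^{2}}$ ($y{\left(j \right)} = \left(3 + \sqrt{\left(6 - -3\right)^{2} + j^{2}}\right) 3 \cdot 3 = \left(3 + \sqrt{\left(6 + 3\right)^{2} + j^{2}}\right) 3 \cdot 3 = \left(3 + \sqrt{9^{2} + j^{2}}\right) 3 \cdot 3 = \left(3 + \sqrt{81 + j^{2}}\right) 3 \cdot 3 = \left(9 + 3 \sqrt{81 + j^{2}}\right) 3 = 27 + 9 \sqrt{81 + j^{2}}$)
$\sqrt{y{\left(q{\left(13 \right)} \right)} + 48395} = \sqrt{\left(27 + 9 \sqrt{81 + \left(13^{2}\right)^{2}}\right) + 48395} = \sqrt{\left(27 + 9 \sqrt{81 + 169^{2}}\right) + 48395} = \sqrt{\left(27 + 9 \sqrt{81 + 28561}\right) + 48395} = \sqrt{\left(27 + 9 \sqrt{28642}\right) + 48395} = \sqrt{48422 + 9 \sqrt{28642}}$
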